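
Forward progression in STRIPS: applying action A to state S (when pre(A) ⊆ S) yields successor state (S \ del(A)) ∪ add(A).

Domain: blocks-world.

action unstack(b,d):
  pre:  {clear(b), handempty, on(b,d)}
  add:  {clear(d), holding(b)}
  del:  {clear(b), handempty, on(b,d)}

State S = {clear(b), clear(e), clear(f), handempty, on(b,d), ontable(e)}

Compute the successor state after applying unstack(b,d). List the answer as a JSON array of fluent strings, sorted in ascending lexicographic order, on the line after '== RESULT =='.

Compute (S \ del) ∪ add:
  pre ⊆ S: {clear(b), handempty, on(b,d)} ⊆ S  — applicable
  S \ del = {clear(e), clear(f), ontable(e)}
  ∪ add   = {clear(d), clear(e), clear(f), holding(b), ontable(e)}

== RESULT ==
["clear(d)", "clear(e)", "clear(f)", "holding(b)", "ontable(e)"]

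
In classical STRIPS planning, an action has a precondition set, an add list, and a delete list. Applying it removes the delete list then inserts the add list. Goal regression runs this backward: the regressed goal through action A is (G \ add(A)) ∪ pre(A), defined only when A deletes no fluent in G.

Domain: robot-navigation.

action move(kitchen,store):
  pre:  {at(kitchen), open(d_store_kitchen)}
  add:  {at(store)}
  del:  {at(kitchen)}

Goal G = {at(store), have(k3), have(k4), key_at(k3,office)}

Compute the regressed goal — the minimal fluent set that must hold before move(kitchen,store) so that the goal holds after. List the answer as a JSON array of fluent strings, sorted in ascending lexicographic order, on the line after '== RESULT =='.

Regress:
  G ∩ del = {}  (empty — regression defined)
  G \ add = {at(store), have(k3), have(k4), key_at(k3,office)} \ {at(store)} = {have(k3), have(k4), key_at(k3,office)}
  ∪ pre   = {have(k3), have(k4), key_at(k3,office)} ∪ {at(kitchen), open(d_store_kitchen)}
          = {at(kitchen), have(k3), have(k4), key_at(k3,office), open(d_store_kitchen)}

== RESULT ==
["at(kitchen)", "have(k3)", "have(k4)", "key_at(k3,office)", "open(d_store_kitchen)"]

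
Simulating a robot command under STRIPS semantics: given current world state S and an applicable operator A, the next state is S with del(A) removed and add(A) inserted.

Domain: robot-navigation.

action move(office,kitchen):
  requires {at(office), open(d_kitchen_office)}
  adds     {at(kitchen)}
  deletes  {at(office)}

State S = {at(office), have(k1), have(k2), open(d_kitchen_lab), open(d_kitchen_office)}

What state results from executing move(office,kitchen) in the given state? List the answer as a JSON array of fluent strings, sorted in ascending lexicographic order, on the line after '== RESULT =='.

Compute (S \ del) ∪ add:
  pre ⊆ S: {at(office), open(d_kitchen_office)} ⊆ S  — applicable
  S \ del = {have(k1), have(k2), open(d_kitchen_lab), open(d_kitchen_office)}
  ∪ add   = {at(kitchen), have(k1), have(k2), open(d_kitchen_lab), open(d_kitchen_office)}

== RESULT ==
["at(kitchen)", "have(k1)", "have(k2)", "open(d_kitchen_lab)", "open(d_kitchen_office)"]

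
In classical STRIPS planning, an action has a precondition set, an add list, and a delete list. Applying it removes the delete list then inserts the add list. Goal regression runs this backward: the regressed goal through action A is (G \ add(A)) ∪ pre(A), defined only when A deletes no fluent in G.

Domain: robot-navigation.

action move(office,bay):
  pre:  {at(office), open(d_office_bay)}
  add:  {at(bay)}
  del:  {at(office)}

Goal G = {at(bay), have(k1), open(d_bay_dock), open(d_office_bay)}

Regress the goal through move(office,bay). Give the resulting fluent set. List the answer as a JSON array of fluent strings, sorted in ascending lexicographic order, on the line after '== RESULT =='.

Compute (G \ add) ∪ pre:
  G ∩ del = {}  (empty — regression defined)
  G \ add = {at(bay), have(k1), open(d_bay_dock), open(d_office_bay)} \ {at(bay)} = {have(k1), open(d_bay_dock), open(d_office_bay)}
  ∪ pre   = {have(k1), open(d_bay_dock), open(d_office_bay)} ∪ {at(office), open(d_office_bay)}
          = {at(office), have(k1), open(d_bay_dock), open(d_office_bay)}

== RESULT ==
["at(office)", "have(k1)", "open(d_bay_dock)", "open(d_office_bay)"]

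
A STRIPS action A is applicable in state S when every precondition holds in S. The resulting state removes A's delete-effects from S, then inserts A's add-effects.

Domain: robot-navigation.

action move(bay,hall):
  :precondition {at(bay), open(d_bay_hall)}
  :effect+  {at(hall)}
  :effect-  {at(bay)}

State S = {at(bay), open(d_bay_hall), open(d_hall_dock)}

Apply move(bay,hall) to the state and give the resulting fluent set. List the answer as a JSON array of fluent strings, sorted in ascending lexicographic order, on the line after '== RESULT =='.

Progress:
  pre ⊆ S: {at(bay), open(d_bay_hall)} ⊆ S  — applicable
  S \ del = {open(d_bay_hall), open(d_hall_dock)}
  ∪ add   = {at(hall), open(d_bay_hall), open(d_hall_dock)}

== RESULT ==
["at(hall)", "open(d_bay_hall)", "open(d_hall_dock)"]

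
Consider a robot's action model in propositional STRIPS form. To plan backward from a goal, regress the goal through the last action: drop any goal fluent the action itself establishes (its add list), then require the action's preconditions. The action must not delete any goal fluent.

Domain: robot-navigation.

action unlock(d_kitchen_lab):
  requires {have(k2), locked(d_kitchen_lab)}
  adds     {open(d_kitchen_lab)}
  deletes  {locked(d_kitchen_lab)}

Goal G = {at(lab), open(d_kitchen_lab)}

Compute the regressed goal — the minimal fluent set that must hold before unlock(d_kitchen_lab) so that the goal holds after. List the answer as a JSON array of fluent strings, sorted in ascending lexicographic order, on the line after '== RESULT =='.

Compute (G \ add) ∪ pre:
  G ∩ del = {}  (empty — regression defined)
  G \ add = {at(lab), open(d_kitchen_lab)} \ {open(d_kitchen_lab)} = {at(lab)}
  ∪ pre   = {at(lab)} ∪ {have(k2), locked(d_kitchen_lab)}
          = {at(lab), have(k2), locked(d_kitchen_lab)}

== RESULT ==
["at(lab)", "have(k2)", "locked(d_kitchen_lab)"]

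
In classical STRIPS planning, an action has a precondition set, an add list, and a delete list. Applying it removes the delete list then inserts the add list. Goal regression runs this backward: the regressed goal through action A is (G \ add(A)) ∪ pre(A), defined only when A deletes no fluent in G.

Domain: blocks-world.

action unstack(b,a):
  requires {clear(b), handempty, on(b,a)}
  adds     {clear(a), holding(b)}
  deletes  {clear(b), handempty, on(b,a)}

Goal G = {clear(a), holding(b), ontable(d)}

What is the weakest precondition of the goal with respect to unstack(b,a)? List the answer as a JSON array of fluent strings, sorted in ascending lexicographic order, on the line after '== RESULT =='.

Compute (G \ add) ∪ pre:
  G ∩ del = {}  (empty — regression defined)
  G \ add = {clear(a), holding(b), ontable(d)} \ {clear(a), holding(b)} = {ontable(d)}
  ∪ pre   = {ontable(d)} ∪ {clear(b), handempty, on(b,a)}
          = {clear(b), handempty, on(b,a), ontable(d)}

== RESULT ==
["clear(b)", "handempty", "on(b,a)", "ontable(d)"]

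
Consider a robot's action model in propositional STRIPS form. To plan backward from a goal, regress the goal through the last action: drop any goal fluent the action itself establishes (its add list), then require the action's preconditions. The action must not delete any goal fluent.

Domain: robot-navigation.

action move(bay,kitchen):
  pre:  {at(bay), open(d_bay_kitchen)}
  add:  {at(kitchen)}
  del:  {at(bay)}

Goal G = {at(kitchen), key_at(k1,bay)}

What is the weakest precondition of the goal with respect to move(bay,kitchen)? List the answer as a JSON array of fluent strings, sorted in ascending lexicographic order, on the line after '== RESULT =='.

Compute (G \ add) ∪ pre:
  G ∩ del = {}  (empty — regression defined)
  G \ add = {at(kitchen), key_at(k1,bay)} \ {at(kitchen)} = {key_at(k1,bay)}
  ∪ pre   = {key_at(k1,bay)} ∪ {at(bay), open(d_bay_kitchen)}
          = {at(bay), key_at(k1,bay), open(d_bay_kitchen)}

== RESULT ==
["at(bay)", "key_at(k1,bay)", "open(d_bay_kitchen)"]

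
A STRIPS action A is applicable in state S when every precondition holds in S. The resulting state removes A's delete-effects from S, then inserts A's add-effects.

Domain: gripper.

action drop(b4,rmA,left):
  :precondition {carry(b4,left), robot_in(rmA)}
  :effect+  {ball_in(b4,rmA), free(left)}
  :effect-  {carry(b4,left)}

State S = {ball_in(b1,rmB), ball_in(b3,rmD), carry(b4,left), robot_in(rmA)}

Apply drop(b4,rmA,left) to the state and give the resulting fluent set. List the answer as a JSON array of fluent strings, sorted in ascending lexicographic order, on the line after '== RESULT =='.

Progress:
  pre ⊆ S: {carry(b4,left), robot_in(rmA)} ⊆ S  — applicable
  S \ del = {ball_in(b1,rmB), ball_in(b3,rmD), robot_in(rmA)}
  ∪ add   = {ball_in(b1,rmB), ball_in(b3,rmD), ball_in(b4,rmA), free(left), robot_in(rmA)}

== RESULT ==
["ball_in(b1,rmB)", "ball_in(b3,rmD)", "ball_in(b4,rmA)", "free(left)", "robot_in(rmA)"]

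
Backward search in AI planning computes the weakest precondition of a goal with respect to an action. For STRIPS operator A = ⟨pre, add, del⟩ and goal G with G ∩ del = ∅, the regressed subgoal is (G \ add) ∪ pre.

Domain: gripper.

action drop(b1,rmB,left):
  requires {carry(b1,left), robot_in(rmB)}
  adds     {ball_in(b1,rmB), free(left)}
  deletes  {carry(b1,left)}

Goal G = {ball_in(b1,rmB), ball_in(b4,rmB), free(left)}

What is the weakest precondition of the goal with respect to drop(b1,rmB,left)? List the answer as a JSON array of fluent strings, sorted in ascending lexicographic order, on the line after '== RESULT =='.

Compute (G \ add) ∪ pre:
  G ∩ del = {}  (empty — regression defined)
  G \ add = {ball_in(b1,rmB), ball_in(b4,rmB), free(left)} \ {ball_in(b1,rmB), free(left)} = {ball_in(b4,rmB)}
  ∪ pre   = {ball_in(b4,rmB)} ∪ {carry(b1,left), robot_in(rmB)}
          = {ball_in(b4,rmB), carry(b1,left), robot_in(rmB)}

== RESULT ==
["ball_in(b4,rmB)", "carry(b1,left)", "robot_in(rmB)"]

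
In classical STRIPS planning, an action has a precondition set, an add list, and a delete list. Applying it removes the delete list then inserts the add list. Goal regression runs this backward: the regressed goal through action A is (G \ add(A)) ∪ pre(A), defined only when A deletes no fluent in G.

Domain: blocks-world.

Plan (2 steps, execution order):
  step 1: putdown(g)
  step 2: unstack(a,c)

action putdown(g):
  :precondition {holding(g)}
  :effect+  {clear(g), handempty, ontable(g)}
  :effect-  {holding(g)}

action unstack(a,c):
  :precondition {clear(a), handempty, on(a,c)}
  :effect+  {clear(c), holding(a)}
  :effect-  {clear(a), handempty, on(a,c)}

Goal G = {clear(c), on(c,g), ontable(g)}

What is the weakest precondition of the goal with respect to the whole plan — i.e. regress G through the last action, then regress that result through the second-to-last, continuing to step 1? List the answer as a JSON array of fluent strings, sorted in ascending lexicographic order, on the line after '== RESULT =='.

Regress step by step:
  through step 2 (unstack(a,c)): drop {clear(c)}, keep {on(c,g), ontable(g)}, require {clear(a), handempty, on(a,c)}
    → {clear(a), handempty, on(a,c), on(c,g), ontable(g)}
  through step 1 (putdown(g)): drop {handempty, ontable(g)}, keep {clear(a), on(a,c), on(c,g)}, require {holding(g)}
    → {clear(a), holding(g), on(a,c), on(c,g)}

== RESULT ==
["clear(a)", "holding(g)", "on(a,c)", "on(c,g)"]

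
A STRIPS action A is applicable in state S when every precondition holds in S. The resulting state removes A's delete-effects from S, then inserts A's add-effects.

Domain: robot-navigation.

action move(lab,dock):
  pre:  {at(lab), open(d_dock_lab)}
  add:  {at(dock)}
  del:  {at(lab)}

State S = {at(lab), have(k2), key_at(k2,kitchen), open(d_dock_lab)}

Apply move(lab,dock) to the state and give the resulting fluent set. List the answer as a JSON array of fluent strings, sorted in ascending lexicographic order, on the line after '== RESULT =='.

Compute (S \ del) ∪ add:
  pre ⊆ S: {at(lab), open(d_dock_lab)} ⊆ S  — applicable
  S \ del = {have(k2), key_at(k2,kitchen), open(d_dock_lab)}
  ∪ add   = {at(dock), have(k2), key_at(k2,kitchen), open(d_dock_lab)}

== RESULT ==
["at(dock)", "have(k2)", "key_at(k2,kitchen)", "open(d_dock_lab)"]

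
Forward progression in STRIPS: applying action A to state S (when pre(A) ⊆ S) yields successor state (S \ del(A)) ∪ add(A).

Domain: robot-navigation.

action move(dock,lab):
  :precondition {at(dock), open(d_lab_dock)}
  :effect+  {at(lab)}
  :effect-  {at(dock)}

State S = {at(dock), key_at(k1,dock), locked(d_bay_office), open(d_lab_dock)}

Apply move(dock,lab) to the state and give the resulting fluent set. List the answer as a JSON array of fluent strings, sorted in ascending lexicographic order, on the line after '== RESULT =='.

Compute (S \ del) ∪ add:
  pre ⊆ S: {at(dock), open(d_lab_dock)} ⊆ S  — applicable
  S \ del = {key_at(k1,dock), locked(d_bay_office), open(d_lab_dock)}
  ∪ add   = {at(lab), key_at(k1,dock), locked(d_bay_office), open(d_lab_dock)}

== RESULT ==
["at(lab)", "key_at(k1,dock)", "locked(d_bay_office)", "open(d_lab_dock)"]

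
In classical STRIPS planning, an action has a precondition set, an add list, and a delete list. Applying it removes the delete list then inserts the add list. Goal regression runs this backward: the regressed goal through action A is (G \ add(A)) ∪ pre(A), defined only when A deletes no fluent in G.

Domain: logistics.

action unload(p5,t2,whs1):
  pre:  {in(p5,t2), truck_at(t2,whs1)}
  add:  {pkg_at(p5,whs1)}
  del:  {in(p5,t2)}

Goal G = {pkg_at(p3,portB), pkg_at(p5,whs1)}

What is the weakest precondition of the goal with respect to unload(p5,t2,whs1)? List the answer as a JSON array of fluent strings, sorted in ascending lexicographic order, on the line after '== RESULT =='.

Compute (G \ add) ∪ pre:
  G ∩ del = {}  (empty — regression defined)
  G \ add = {pkg_at(p3,portB), pkg_at(p5,whs1)} \ {pkg_at(p5,whs1)} = {pkg_at(p3,portB)}
  ∪ pre   = {pkg_at(p3,portB)} ∪ {in(p5,t2), truck_at(t2,whs1)}
          = {in(p5,t2), pkg_at(p3,portB), truck_at(t2,whs1)}

== RESULT ==
["in(p5,t2)", "pkg_at(p3,portB)", "truck_at(t2,whs1)"]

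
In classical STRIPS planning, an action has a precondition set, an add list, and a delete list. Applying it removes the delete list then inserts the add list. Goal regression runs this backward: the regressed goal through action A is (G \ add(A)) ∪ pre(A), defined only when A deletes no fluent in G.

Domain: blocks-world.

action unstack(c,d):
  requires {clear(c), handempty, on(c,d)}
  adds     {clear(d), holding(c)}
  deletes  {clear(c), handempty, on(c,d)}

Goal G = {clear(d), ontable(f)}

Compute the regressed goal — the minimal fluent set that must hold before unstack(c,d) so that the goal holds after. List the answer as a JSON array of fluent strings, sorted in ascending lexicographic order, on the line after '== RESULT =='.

Compute (G \ add) ∪ pre:
  G ∩ del = {}  (empty — regression defined)
  G \ add = {clear(d), ontable(f)} \ {clear(d), holding(c)} = {ontable(f)}
  ∪ pre   = {ontable(f)} ∪ {clear(c), handempty, on(c,d)}
          = {clear(c), handempty, on(c,d), ontable(f)}

== RESULT ==
["clear(c)", "handempty", "on(c,d)", "ontable(f)"]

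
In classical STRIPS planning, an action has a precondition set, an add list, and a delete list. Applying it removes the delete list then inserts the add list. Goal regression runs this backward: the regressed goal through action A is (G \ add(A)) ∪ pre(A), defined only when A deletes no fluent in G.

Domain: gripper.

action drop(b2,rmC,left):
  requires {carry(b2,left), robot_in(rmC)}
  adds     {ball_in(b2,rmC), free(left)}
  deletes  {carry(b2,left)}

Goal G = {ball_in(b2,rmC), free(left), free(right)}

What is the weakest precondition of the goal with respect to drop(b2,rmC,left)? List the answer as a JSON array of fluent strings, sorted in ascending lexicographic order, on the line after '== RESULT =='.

Regress:
  G ∩ del = {}  (empty — regression defined)
  G \ add = {ball_in(b2,rmC), free(left), free(right)} \ {ball_in(b2,rmC), free(left)} = {free(right)}
  ∪ pre   = {free(right)} ∪ {carry(b2,left), robot_in(rmC)}
          = {carry(b2,left), free(right), robot_in(rmC)}

== RESULT ==
["carry(b2,left)", "free(right)", "robot_in(rmC)"]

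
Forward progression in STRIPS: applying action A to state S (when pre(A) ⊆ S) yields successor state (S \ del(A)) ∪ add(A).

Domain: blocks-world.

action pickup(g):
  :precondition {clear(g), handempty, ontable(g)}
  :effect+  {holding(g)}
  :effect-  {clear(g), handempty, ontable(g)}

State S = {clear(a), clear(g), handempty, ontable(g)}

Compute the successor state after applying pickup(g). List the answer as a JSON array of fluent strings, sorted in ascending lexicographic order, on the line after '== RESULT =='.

Compute (S \ del) ∪ add:
  pre ⊆ S: {clear(g), handempty, ontable(g)} ⊆ S  — applicable
  S \ del = {clear(a)}
  ∪ add   = {clear(a), holding(g)}

== RESULT ==
["clear(a)", "holding(g)"]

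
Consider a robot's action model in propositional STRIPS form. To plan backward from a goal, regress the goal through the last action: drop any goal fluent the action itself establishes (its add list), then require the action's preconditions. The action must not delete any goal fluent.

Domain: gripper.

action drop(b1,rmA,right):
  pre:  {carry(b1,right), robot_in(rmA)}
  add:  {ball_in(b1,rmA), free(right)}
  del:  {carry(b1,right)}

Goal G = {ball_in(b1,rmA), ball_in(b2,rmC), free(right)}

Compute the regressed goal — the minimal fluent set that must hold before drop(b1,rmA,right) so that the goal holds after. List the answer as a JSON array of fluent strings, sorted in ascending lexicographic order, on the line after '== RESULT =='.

Regress:
  G ∩ del = {}  (empty — regression defined)
  G \ add = {ball_in(b1,rmA), ball_in(b2,rmC), free(right)} \ {ball_in(b1,rmA), free(right)} = {ball_in(b2,rmC)}
  ∪ pre   = {ball_in(b2,rmC)} ∪ {carry(b1,right), robot_in(rmA)}
          = {ball_in(b2,rmC), carry(b1,right), robot_in(rmA)}

== RESULT ==
["ball_in(b2,rmC)", "carry(b1,right)", "robot_in(rmA)"]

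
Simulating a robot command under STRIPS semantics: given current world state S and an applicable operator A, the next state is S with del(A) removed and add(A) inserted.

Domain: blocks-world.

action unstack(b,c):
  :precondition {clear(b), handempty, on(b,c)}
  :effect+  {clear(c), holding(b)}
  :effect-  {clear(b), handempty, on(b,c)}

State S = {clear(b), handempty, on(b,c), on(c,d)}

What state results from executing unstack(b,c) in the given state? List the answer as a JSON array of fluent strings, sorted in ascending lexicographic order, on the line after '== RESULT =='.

Compute (S \ del) ∪ add:
  pre ⊆ S: {clear(b), handempty, on(b,c)} ⊆ S  — applicable
  S \ del = {on(c,d)}
  ∪ add   = {clear(c), holding(b), on(c,d)}

== RESULT ==
["clear(c)", "holding(b)", "on(c,d)"]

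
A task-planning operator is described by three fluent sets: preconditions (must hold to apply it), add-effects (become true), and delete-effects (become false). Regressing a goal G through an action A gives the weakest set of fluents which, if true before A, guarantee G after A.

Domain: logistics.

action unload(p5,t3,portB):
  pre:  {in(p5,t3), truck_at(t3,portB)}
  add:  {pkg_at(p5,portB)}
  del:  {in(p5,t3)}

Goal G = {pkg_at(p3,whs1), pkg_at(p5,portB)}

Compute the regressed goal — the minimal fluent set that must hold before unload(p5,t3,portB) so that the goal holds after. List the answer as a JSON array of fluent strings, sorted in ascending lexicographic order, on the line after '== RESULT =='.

Compute (G \ add) ∪ pre:
  G ∩ del = {}  (empty — regression defined)
  G \ add = {pkg_at(p3,whs1), pkg_at(p5,portB)} \ {pkg_at(p5,portB)} = {pkg_at(p3,whs1)}
  ∪ pre   = {pkg_at(p3,whs1)} ∪ {in(p5,t3), truck_at(t3,portB)}
          = {in(p5,t3), pkg_at(p3,whs1), truck_at(t3,portB)}

== RESULT ==
["in(p5,t3)", "pkg_at(p3,whs1)", "truck_at(t3,portB)"]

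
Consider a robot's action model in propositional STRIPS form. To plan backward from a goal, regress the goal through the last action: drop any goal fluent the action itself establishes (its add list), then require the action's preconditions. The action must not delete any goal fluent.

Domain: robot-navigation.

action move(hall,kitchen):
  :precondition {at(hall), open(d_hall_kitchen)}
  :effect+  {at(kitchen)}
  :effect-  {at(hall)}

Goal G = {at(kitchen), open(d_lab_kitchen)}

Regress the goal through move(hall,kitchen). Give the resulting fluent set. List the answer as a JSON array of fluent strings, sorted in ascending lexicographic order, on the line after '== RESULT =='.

Regress:
  G ∩ del = {}  (empty — regression defined)
  G \ add = {at(kitchen), open(d_lab_kitchen)} \ {at(kitchen)} = {open(d_lab_kitchen)}
  ∪ pre   = {open(d_lab_kitchen)} ∪ {at(hall), open(d_hall_kitchen)}
          = {at(hall), open(d_hall_kitchen), open(d_lab_kitchen)}

== RESULT ==
["at(hall)", "open(d_hall_kitchen)", "open(d_lab_kitchen)"]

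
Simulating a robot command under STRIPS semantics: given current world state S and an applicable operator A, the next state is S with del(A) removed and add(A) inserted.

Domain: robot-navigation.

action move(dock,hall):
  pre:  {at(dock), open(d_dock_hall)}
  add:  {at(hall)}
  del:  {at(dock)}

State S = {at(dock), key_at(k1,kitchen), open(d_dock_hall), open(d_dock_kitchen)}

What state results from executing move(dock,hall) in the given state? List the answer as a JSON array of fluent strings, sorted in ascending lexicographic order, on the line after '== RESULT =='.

Compute (S \ del) ∪ add:
  pre ⊆ S: {at(dock), open(d_dock_hall)} ⊆ S  — applicable
  S \ del = {key_at(k1,kitchen), open(d_dock_hall), open(d_dock_kitchen)}
  ∪ add   = {at(hall), key_at(k1,kitchen), open(d_dock_hall), open(d_dock_kitchen)}

== RESULT ==
["at(hall)", "key_at(k1,kitchen)", "open(d_dock_hall)", "open(d_dock_kitchen)"]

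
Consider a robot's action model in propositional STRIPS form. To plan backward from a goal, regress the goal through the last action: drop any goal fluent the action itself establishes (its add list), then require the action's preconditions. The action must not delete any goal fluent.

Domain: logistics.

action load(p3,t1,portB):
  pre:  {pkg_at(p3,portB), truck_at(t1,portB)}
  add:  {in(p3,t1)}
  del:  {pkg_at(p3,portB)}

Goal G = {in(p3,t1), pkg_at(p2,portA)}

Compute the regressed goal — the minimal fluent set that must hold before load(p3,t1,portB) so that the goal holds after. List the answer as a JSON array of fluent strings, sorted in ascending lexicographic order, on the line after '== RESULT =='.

Compute (G \ add) ∪ pre:
  G ∩ del = {}  (empty — regression defined)
  G \ add = {in(p3,t1), pkg_at(p2,portA)} \ {in(p3,t1)} = {pkg_at(p2,portA)}
  ∪ pre   = {pkg_at(p2,portA)} ∪ {pkg_at(p3,portB), truck_at(t1,portB)}
          = {pkg_at(p2,portA), pkg_at(p3,portB), truck_at(t1,portB)}

== RESULT ==
["pkg_at(p2,portA)", "pkg_at(p3,portB)", "truck_at(t1,portB)"]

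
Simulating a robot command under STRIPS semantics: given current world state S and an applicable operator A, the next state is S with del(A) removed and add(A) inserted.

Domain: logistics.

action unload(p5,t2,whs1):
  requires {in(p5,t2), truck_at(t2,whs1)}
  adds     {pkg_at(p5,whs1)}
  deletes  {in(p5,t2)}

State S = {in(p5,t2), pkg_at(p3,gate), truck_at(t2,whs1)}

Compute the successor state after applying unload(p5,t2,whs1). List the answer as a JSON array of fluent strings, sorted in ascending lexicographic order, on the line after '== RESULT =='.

Compute (S \ del) ∪ add:
  pre ⊆ S: {in(p5,t2), truck_at(t2,whs1)} ⊆ S  — applicable
  S \ del = {pkg_at(p3,gate), truck_at(t2,whs1)}
  ∪ add   = {pkg_at(p3,gate), pkg_at(p5,whs1), truck_at(t2,whs1)}

== RESULT ==
["pkg_at(p3,gate)", "pkg_at(p5,whs1)", "truck_at(t2,whs1)"]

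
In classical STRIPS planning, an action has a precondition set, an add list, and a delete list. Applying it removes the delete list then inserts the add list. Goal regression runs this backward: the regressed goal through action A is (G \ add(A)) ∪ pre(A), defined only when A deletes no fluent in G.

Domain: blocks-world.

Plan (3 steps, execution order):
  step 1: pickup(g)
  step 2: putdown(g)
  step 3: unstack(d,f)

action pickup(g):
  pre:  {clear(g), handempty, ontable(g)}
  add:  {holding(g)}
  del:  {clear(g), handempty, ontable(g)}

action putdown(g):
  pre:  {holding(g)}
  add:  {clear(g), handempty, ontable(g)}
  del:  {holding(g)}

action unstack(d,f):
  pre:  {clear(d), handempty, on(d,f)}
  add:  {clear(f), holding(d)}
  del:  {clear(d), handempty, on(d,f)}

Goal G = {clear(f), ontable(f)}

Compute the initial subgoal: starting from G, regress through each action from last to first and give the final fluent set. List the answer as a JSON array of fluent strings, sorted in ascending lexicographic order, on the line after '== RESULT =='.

Work backward from the goal:
  through step 3 (unstack(d,f)): drop {clear(f)}, keep {ontable(f)}, require {clear(d), handempty, on(d,f)}
    → {clear(d), handempty, on(d,f), ontable(f)}
  through step 2 (putdown(g)): drop {handempty}, keep {clear(d), on(d,f), ontable(f)}, require {holding(g)}
    → {clear(d), holding(g), on(d,f), ontable(f)}
  through step 1 (pickup(g)): drop {holding(g)}, keep {clear(d), on(d,f), ontable(f)}, require {clear(g), handempty, ontable(g)}
    → {clear(d), clear(g), handempty, on(d,f), ontable(f), ontable(g)}

== RESULT ==
["clear(d)", "clear(g)", "handempty", "on(d,f)", "ontable(f)", "ontable(g)"]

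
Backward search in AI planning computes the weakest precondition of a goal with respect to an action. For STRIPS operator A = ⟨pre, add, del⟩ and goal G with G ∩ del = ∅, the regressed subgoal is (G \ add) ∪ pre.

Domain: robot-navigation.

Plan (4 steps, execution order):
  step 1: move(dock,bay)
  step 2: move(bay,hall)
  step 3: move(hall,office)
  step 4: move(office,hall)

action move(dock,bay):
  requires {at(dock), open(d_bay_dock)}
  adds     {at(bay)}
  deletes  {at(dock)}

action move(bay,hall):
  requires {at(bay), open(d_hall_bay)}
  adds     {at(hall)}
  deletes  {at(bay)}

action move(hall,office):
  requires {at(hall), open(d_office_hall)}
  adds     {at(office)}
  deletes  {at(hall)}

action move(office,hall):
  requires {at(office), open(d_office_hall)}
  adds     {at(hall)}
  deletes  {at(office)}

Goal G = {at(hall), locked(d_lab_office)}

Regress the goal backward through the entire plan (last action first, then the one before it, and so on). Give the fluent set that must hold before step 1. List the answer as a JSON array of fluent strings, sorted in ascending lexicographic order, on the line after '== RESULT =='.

Work backward from the goal:
  through step 4 (move(office,hall)): drop {at(hall)}, keep {locked(d_lab_office)}, require {at(office), open(d_office_hall)}
    → {at(office), locked(d_lab_office), open(d_office_hall)}
  through step 3 (move(hall,office)): drop {at(office)}, keep {locked(d_lab_office), open(d_office_hall)}, require {at(hall), open(d_office_hall)}
    → {at(hall), locked(d_lab_office), open(d_office_hall)}
  through step 2 (move(bay,hall)): drop {at(hall)}, keep {locked(d_lab_office), open(d_office_hall)}, require {at(bay), open(d_hall_bay)}
    → {at(bay), locked(d_lab_office), open(d_hall_bay), open(d_office_hall)}
  through step 1 (move(dock,bay)): drop {at(bay)}, keep {locked(d_lab_office), open(d_hall_bay), open(d_office_hall)}, require {at(dock), open(d_bay_dock)}
    → {at(dock), locked(d_lab_office), open(d_bay_dock), open(d_hall_bay), open(d_office_hall)}

== RESULT ==
["at(dock)", "locked(d_lab_office)", "open(d_bay_dock)", "open(d_hall_bay)", "open(d_office_hall)"]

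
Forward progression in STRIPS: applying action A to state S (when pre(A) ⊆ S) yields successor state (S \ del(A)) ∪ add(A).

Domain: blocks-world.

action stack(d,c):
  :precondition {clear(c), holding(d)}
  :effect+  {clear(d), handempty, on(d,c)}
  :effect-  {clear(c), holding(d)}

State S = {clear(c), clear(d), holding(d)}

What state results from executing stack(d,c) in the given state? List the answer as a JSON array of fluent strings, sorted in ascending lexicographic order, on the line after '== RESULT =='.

Progress:
  pre ⊆ S: {clear(c), holding(d)} ⊆ S  — applicable
  S \ del = {clear(d)}
  ∪ add   = {clear(d), handempty, on(d,c)}

== RESULT ==
["clear(d)", "handempty", "on(d,c)"]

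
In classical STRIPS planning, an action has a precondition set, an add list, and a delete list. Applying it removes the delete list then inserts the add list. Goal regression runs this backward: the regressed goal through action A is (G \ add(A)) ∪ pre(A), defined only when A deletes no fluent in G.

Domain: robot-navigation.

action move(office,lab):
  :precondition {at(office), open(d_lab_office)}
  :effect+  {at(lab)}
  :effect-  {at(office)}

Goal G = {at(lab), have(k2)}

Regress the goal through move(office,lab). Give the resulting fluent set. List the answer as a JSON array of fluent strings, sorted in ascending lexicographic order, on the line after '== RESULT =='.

Compute (G \ add) ∪ pre:
  G ∩ del = {}  (empty — regression defined)
  G \ add = {at(lab), have(k2)} \ {at(lab)} = {have(k2)}
  ∪ pre   = {have(k2)} ∪ {at(office), open(d_lab_office)}
          = {at(office), have(k2), open(d_lab_office)}

== RESULT ==
["at(office)", "have(k2)", "open(d_lab_office)"]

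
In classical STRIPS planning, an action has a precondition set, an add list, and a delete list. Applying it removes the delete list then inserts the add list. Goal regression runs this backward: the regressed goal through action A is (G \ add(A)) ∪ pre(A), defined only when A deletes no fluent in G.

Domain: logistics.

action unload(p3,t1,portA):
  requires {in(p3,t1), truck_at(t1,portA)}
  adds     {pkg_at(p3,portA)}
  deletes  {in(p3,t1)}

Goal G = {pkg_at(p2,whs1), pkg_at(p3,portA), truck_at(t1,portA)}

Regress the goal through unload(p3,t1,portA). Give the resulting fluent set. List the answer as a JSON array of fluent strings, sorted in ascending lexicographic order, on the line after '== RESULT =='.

Regress:
  G ∩ del = {}  (empty — regression defined)
  G \ add = {pkg_at(p2,whs1), pkg_at(p3,portA), truck_at(t1,portA)} \ {pkg_at(p3,portA)} = {pkg_at(p2,whs1), truck_at(t1,portA)}
  ∪ pre   = {pkg_at(p2,whs1), truck_at(t1,portA)} ∪ {in(p3,t1), truck_at(t1,portA)}
          = {in(p3,t1), pkg_at(p2,whs1), truck_at(t1,portA)}

== RESULT ==
["in(p3,t1)", "pkg_at(p2,whs1)", "truck_at(t1,portA)"]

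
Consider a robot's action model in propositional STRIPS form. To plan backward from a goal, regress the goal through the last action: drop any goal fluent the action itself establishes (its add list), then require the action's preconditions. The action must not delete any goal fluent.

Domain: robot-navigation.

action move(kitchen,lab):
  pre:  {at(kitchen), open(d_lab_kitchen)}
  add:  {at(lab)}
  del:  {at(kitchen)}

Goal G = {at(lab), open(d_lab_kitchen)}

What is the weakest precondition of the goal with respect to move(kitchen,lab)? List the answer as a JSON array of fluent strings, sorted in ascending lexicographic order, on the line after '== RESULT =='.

Compute (G \ add) ∪ pre:
  G ∩ del = {}  (empty — regression defined)
  G \ add = {at(lab), open(d_lab_kitchen)} \ {at(lab)} = {open(d_lab_kitchen)}
  ∪ pre   = {open(d_lab_kitchen)} ∪ {at(kitchen), open(d_lab_kitchen)}
          = {at(kitchen), open(d_lab_kitchen)}

== RESULT ==
["at(kitchen)", "open(d_lab_kitchen)"]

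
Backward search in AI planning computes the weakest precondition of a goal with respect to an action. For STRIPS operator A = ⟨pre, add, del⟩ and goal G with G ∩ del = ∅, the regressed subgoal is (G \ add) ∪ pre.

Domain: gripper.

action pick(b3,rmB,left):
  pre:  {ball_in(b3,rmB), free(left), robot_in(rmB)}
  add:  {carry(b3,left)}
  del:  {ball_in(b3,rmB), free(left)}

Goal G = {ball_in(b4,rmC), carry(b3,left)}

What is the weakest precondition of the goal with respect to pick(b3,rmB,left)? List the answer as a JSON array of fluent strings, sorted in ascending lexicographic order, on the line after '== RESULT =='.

Regress:
  G ∩ del = {}  (empty — regression defined)
  G \ add = {ball_in(b4,rmC), carry(b3,left)} \ {carry(b3,left)} = {ball_in(b4,rmC)}
  ∪ pre   = {ball_in(b4,rmC)} ∪ {ball_in(b3,rmB), free(left), robot_in(rmB)}
          = {ball_in(b3,rmB), ball_in(b4,rmC), free(left), robot_in(rmB)}

== RESULT ==
["ball_in(b3,rmB)", "ball_in(b4,rmC)", "free(left)", "robot_in(rmB)"]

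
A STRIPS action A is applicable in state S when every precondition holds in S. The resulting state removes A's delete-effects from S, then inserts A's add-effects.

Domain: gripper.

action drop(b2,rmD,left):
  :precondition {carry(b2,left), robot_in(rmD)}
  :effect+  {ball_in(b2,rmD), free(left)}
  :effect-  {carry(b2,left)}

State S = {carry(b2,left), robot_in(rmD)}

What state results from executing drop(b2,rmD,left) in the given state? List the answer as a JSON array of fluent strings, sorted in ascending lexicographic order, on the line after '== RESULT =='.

Progress:
  pre ⊆ S: {carry(b2,left), robot_in(rmD)} ⊆ S  — applicable
  S \ del = {robot_in(rmD)}
  ∪ add   = {ball_in(b2,rmD), free(left), robot_in(rmD)}

== RESULT ==
["ball_in(b2,rmD)", "free(left)", "robot_in(rmD)"]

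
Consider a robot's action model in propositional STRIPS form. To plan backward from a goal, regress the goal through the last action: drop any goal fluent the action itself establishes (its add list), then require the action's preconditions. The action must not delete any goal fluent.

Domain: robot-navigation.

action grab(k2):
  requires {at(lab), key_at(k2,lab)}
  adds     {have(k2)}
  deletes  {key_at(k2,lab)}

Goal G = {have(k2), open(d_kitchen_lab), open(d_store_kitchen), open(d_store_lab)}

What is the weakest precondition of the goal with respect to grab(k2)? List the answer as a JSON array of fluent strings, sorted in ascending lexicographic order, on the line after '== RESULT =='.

Compute (G \ add) ∪ pre:
  G ∩ del = {}  (empty — regression defined)
  G \ add = {have(k2), open(d_kitchen_lab), open(d_store_kitchen), open(d_store_lab)} \ {have(k2)} = {open(d_kitchen_lab), open(d_store_kitchen), open(d_store_lab)}
  ∪ pre   = {open(d_kitchen_lab), open(d_store_kitchen), open(d_store_lab)} ∪ {at(lab), key_at(k2,lab)}
          = {at(lab), key_at(k2,lab), open(d_kitchen_lab), open(d_store_kitchen), open(d_store_lab)}

== RESULT ==
["at(lab)", "key_at(k2,lab)", "open(d_kitchen_lab)", "open(d_store_kitchen)", "open(d_store_lab)"]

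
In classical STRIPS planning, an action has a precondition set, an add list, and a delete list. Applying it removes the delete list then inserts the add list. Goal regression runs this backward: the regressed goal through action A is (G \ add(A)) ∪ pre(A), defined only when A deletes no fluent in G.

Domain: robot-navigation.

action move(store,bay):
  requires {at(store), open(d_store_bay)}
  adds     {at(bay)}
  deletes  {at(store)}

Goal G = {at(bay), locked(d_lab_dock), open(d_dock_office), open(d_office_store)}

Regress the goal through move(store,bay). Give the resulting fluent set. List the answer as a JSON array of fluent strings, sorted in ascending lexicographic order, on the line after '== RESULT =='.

Regress:
  G ∩ del = {}  (empty — regression defined)
  G \ add = {at(bay), locked(d_lab_dock), open(d_dock_office), open(d_office_store)} \ {at(bay)} = {locked(d_lab_dock), open(d_dock_office), open(d_office_store)}
  ∪ pre   = {locked(d_lab_dock), open(d_dock_office), open(d_office_store)} ∪ {at(store), open(d_store_bay)}
          = {at(store), locked(d_lab_dock), open(d_dock_office), open(d_office_store), open(d_store_bay)}

== RESULT ==
["at(store)", "locked(d_lab_dock)", "open(d_dock_office)", "open(d_office_store)", "open(d_store_bay)"]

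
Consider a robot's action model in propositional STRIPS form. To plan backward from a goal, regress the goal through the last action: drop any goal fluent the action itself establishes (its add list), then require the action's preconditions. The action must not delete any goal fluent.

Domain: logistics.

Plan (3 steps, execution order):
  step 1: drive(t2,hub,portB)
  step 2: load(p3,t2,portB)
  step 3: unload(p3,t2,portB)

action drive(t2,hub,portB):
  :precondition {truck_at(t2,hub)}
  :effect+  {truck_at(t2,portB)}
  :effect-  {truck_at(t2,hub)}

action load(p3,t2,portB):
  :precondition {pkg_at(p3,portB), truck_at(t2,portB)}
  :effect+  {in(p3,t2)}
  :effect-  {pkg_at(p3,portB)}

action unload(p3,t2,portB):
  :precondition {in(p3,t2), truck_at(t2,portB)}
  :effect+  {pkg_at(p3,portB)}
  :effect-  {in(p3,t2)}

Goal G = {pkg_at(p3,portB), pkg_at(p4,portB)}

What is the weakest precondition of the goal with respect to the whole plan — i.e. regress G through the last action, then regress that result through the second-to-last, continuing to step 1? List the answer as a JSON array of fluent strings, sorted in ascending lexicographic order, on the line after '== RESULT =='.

Work backward from the goal:
  through step 3 (unload(p3,t2,portB)): drop {pkg_at(p3,portB)}, keep {pkg_at(p4,portB)}, require {in(p3,t2), truck_at(t2,portB)}
    → {in(p3,t2), pkg_at(p4,portB), truck_at(t2,portB)}
  through step 2 (load(p3,t2,portB)): drop {in(p3,t2)}, keep {pkg_at(p4,portB), truck_at(t2,portB)}, require {pkg_at(p3,portB), truck_at(t2,portB)}
    → {pkg_at(p3,portB), pkg_at(p4,portB), truck_at(t2,portB)}
  through step 1 (drive(t2,hub,portB)): drop {truck_at(t2,portB)}, keep {pkg_at(p3,portB), pkg_at(p4,portB)}, require {truck_at(t2,hub)}
    → {pkg_at(p3,portB), pkg_at(p4,portB), truck_at(t2,hub)}

== RESULT ==
["pkg_at(p3,portB)", "pkg_at(p4,portB)", "truck_at(t2,hub)"]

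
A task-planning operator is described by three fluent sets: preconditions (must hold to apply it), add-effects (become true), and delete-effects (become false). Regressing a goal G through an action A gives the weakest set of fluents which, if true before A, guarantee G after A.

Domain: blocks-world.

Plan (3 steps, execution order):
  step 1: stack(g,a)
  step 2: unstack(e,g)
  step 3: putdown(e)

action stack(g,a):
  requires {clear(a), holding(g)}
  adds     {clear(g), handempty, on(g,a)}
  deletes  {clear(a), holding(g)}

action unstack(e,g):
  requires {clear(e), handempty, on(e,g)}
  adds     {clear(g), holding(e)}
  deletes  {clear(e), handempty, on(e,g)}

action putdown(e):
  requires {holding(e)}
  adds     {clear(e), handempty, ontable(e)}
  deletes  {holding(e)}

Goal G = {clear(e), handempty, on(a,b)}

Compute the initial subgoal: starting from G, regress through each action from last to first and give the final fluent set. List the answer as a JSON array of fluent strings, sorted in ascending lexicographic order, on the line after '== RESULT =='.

Work backward from the goal:
  through step 3 (putdown(e)): drop {clear(e), handempty}, keep {on(a,b)}, require {holding(e)}
    → {holding(e), on(a,b)}
  through step 2 (unstack(e,g)): drop {holding(e)}, keep {on(a,b)}, require {clear(e), handempty, on(e,g)}
    → {clear(e), handempty, on(a,b), on(e,g)}
  through step 1 (stack(g,a)): drop {handempty}, keep {clear(e), on(a,b), on(e,g)}, require {clear(a), holding(g)}
    → {clear(a), clear(e), holding(g), on(a,b), on(e,g)}

== RESULT ==
["clear(a)", "clear(e)", "holding(g)", "on(a,b)", "on(e,g)"]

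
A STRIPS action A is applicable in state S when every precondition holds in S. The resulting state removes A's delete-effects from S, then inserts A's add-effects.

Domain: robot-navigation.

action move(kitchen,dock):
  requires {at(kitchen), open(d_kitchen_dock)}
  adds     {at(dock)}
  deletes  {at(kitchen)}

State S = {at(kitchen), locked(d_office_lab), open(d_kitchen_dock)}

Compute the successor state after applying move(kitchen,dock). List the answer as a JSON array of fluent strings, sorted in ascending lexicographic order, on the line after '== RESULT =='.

Progress:
  pre ⊆ S: {at(kitchen), open(d_kitchen_dock)} ⊆ S  — applicable
  S \ del = {locked(d_office_lab), open(d_kitchen_dock)}
  ∪ add   = {at(dock), locked(d_office_lab), open(d_kitchen_dock)}

== RESULT ==
["at(dock)", "locked(d_office_lab)", "open(d_kitchen_dock)"]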